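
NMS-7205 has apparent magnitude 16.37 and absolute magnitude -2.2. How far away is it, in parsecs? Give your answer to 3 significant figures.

m − M = 5 log₁₀(d/10 pc)
16.37 − (-2.2) = 18.57 = 5 log₁₀(d/10)
d = 10 × 10^(18.57/5) = 10 × 10^3.714 = 5.176×10^4 pc.

5.18×10^4 pc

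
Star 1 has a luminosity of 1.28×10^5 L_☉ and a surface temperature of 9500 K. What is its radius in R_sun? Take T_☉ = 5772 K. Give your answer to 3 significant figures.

R/R_☉ = √(L/L_☉) / (T/T_☉)² = √(1.28×10^5) / (1.646)²
       = 357.8 / 2.709 = 132.1.

132 R_sun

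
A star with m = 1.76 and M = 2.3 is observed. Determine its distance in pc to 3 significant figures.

m − M = 5 log₁₀(d/10 pc)
1.76 − (2.3) = -0.54 = 5 log₁₀(d/10)
d = 10 × 10^(-0.54/5) = 10 × 10^-0.108 = 7.798 pc.

7.80 pc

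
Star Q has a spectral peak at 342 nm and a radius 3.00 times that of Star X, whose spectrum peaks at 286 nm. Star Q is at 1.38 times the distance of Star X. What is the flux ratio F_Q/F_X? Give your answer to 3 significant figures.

Wien's law: T_Q/T_X = λ_X/λ_Q = 286/342 = 0.8363.
L_Q/L_X = (R_Q/R_X)²(T_Q/T_X)⁴ = (3.00)²(0.8363)⁴ = 4.402.
F_Q/F_X = (L_Q/L_X)/(d_Q/d_X)² = 4.402/(1.38)² = 2.311.

2.31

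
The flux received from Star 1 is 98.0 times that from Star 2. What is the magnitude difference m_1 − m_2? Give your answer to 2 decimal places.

-4.98

m_1 − m_2 = −2.5 log₁₀(F_1/F_2) = −2.5 log₁₀(98.0) = −2.5 × (1.991) = -4.978.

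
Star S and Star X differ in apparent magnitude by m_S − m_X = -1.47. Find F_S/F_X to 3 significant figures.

F_S/F_X = 10^(−(m_S − m_X)/2.5) = 10^(1.47/2.5) = 10^0.588 = 3.873.

3.87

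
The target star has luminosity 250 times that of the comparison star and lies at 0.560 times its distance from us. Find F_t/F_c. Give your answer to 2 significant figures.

8.0×10^2

F = L/(4πd²), so F_t/F_c = (L_t/L_c) / (d_t/d_c)²
= 250 / (0.560)² = 250 / 0.3136 = 797.2.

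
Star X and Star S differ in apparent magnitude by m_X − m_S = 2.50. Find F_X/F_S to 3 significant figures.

F_X/F_S = 10^(−(m_X − m_S)/2.5) = 10^(-2.50/2.5) = 10^-1.000 = 0.1000.

0.100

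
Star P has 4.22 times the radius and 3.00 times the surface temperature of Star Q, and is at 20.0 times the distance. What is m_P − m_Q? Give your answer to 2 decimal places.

L_P/L_Q = (4.22)²(3.00)⁴ = 1442.
F_P/F_Q = (L_P/L_Q)/(d_P/d_Q)² = 1442/400.0 = 3.606.
m_P − m_Q = −2.5 log₁₀(3.606) = -1.39.

-1.39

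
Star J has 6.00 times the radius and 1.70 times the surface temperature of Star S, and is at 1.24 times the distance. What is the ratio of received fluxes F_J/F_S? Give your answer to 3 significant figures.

196

L_J/L_S = (R_J/R_S)²(T_J/T_S)⁴ = (6.00)² × (1.70)⁴ = 300.7.
F_J/F_S = (L_J/L_S)/(d_J/d_S)² = 300.7 / (1.24)² = 195.5.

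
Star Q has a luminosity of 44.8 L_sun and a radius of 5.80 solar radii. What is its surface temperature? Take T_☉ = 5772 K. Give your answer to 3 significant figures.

T/T_☉ = (L/L_☉)^(1/4) / (R/R_☉)^(1/2)
T = 5772 × (44.8)^(1/4) / √(5.80) = 5772 × 2.587 / 2.408 = 6201 K.

6.20×10^3 K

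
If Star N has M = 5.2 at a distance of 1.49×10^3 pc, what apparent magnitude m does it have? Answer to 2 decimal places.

m = M + 5 log₁₀(d/10 pc) = 5.2 + 5 log₁₀(1.49×10^3/10)
  = 5.2 + 5 × 2.173 = 5.2 + 10.87 = 16.07.

16.07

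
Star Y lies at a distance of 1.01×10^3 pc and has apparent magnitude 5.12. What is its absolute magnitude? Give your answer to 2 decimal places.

M = m − 5 log₁₀(d/10 pc) = 5.12 − 5 log₁₀(1.01×10^3/10)
  = 5.12 − 5 × 2.004 = 5.12 − 10.02 = -4.90.

-4.90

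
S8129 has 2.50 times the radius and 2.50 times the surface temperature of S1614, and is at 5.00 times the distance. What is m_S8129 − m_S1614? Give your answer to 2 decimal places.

L_S8129/L_S1614 = (2.50)²(2.50)⁴ = 244.1.
F_S8129/F_S1614 = (L_S8129/L_S1614)/(d_S8129/d_S1614)² = 244.1/25.00 = 9.766.
m_S8129 − m_S1614 = −2.5 log₁₀(9.766) = -2.47.

-2.47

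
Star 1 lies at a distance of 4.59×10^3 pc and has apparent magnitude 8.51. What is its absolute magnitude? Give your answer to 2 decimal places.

M = m − 5 log₁₀(d/10 pc) = 8.51 − 5 log₁₀(4.59×10^3/10)
  = 8.51 − 5 × 2.662 = 8.51 − 13.31 = -4.80.

-4.80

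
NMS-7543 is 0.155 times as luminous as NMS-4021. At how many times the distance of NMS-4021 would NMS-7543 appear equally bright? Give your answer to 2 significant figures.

Equal flux requires L_NMS-7543/d_NMS-7543² = L_NMS-4021/d_NMS-4021², so d_NMS-7543/d_NMS-4021 = √(L_NMS-7543/L_NMS-4021)
= √(0.155) = 0.3937.

0.39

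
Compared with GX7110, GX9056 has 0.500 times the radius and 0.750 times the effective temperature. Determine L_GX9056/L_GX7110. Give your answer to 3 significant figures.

From the Stefan–Boltzmann law, L ∝ R²T⁴, so
L_GX9056/L_GX7110 = (R_GX9056/R_GX7110)² (T_GX9056/T_GX7110)⁴ = (0.500)² × (0.750)⁴ = 0.2500 × 0.3164 = 0.07910.

0.0791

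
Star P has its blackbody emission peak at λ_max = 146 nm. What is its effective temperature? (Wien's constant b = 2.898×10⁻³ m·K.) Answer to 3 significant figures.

T = b/λ_max = 2.898×10⁻³ / (146×10⁻⁹) = 1.985×10^4 K.

1.98×10^4 K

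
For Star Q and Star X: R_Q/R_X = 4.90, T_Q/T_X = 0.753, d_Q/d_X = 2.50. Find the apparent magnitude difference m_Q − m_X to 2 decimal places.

L_Q/L_X = (4.90)²(0.753)⁴ = 7.719.
F_Q/F_X = (L_Q/L_X)/(d_Q/d_X)² = 7.719/6.250 = 1.235.
m_Q − m_X = −2.5 log₁₀(1.235) = -0.23.

-0.23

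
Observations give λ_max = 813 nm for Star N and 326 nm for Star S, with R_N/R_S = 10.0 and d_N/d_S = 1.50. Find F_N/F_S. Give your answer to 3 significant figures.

1.15

Wien's law: T_N/T_S = λ_S/λ_N = 326/813 = 0.4010.
L_N/L_S = (R_N/R_S)²(T_N/T_S)⁴ = (10.0)²(0.4010)⁴ = 2.585.
F_N/F_S = (L_N/L_S)/(d_N/d_S)² = 2.585/(1.50)² = 1.149.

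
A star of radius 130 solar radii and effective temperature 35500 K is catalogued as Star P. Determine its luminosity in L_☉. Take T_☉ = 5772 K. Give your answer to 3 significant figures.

2.42×10^7 L_☉

L/L_☉ = (R/R_☉)² (T/T_☉)⁴ = (130)² × (35500/5772)⁴
       = 1.690×10^4 × (6.150)⁴ = 1.690×10^4 × 1431 = 2.418×10^7.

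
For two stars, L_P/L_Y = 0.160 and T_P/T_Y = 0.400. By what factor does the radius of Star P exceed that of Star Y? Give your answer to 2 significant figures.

L ∝ R²T⁴ gives R ∝ √L / T², so
R_P/R_Y = √(0.160) / (0.400)² = 0.4000 / 0.1600 = 2.500.

2.5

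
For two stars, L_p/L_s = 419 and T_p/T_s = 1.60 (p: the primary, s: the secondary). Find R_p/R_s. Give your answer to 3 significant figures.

8.00

L ∝ R²T⁴ gives R ∝ √L / T², so
R_p/R_s = √(419) / (1.60)² = 20.47 / 2.560 = 7.996.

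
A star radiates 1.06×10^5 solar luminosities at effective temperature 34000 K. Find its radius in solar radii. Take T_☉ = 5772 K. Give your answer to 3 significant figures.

R/R_☉ = √(L/L_☉) / (T/T_☉)² = √(1.06×10^5) / (5.891)²
       = 325.6 / 34.70 = 9.383.

9.38 solar radii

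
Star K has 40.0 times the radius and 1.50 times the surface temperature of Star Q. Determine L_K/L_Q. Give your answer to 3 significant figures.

From the Stefan–Boltzmann law, L ∝ R²T⁴, so
L_K/L_Q = (R_K/R_Q)² (T_K/T_Q)⁴ = (40.0)² × (1.50)⁴ = 1600 × 5.062 = 8100.

8.10×10^3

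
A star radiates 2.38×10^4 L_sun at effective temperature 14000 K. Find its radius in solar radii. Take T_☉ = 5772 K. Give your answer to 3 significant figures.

26.2 solar radii

R/R_☉ = √(L/L_☉) / (T/T_☉)² = √(2.38×10^4) / (2.426)²
       = 154.3 / 5.883 = 26.22.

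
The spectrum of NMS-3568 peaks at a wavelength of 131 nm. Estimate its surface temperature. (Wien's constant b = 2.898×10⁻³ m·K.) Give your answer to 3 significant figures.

2.21×10^4 K

T = b/λ_max = 2.898×10⁻³ / (131×10⁻⁹) = 2.212×10^4 K.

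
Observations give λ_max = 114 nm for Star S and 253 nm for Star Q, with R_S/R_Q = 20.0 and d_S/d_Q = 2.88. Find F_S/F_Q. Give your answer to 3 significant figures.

1.17×10^3

Wien's law: T_S/T_Q = λ_Q/λ_S = 253/114 = 2.219.
L_S/L_Q = (R_S/R_Q)²(T_S/T_Q)⁴ = (20.0)²(2.219)⁴ = 9703.
F_S/F_Q = (L_S/L_Q)/(d_S/d_Q)² = 9703/(2.88)² = 1170.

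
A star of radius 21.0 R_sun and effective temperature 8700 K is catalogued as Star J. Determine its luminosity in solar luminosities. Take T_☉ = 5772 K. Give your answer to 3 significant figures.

2.28×10^3 solar luminosities

L/L_☉ = (R/R_☉)² (T/T_☉)⁴ = (21.0)² × (8700/5772)⁴
       = 441.0 × (1.507)⁴ = 441.0 × 5.161 = 2276.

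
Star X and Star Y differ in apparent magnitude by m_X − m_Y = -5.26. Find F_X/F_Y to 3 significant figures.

F_X/F_Y = 10^(−(m_X − m_Y)/2.5) = 10^(5.26/2.5) = 10^2.104 = 127.1.

127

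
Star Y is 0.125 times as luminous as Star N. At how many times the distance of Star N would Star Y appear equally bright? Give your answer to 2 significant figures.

0.35

Equal flux requires L_Y/d_Y² = L_N/d_N², so d_Y/d_N = √(L_Y/L_N)
= √(0.125) = 0.3536.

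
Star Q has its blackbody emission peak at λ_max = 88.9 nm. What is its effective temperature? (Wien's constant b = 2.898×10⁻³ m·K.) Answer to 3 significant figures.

T = b/λ_max = 2.898×10⁻³ / (88.9×10⁻⁹) = 3.260×10^4 K.

3.26×10^4 K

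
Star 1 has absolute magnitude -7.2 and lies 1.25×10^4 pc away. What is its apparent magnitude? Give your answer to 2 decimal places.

m = M + 5 log₁₀(d/10 pc) = -7.2 + 5 log₁₀(1.25×10^4/10)
  = -7.2 + 5 × 3.097 = -7.2 + 15.48 = 8.28.

8.28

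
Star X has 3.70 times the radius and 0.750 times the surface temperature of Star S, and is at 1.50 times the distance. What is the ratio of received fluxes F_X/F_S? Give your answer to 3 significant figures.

L_X/L_S = (R_X/R_S)²(T_X/T_S)⁴ = (3.70)² × (0.750)⁴ = 4.332.
F_X/F_S = (L_X/L_S)/(d_X/d_S)² = 4.332 / (1.50)² = 1.925.

1.93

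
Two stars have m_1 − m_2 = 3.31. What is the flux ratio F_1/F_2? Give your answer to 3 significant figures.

F_1/F_2 = 10^(−(m_1 − m_2)/2.5) = 10^(-3.31/2.5) = 10^-1.324 = 0.04742.

0.0474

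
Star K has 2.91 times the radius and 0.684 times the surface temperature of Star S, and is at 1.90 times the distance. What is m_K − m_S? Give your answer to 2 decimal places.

L_K/L_S = (2.91)²(0.684)⁴ = 1.854.
F_K/F_S = (L_K/L_S)/(d_K/d_S)² = 1.854/3.610 = 0.5135.
m_K − m_S = −2.5 log₁₀(0.5135) = 0.72.

0.72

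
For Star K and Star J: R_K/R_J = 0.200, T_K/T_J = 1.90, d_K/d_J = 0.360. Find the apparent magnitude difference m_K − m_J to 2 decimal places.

L_K/L_J = (0.200)²(1.90)⁴ = 0.5213.
F_K/F_J = (L_K/L_J)/(d_K/d_J)² = 0.5213/0.1296 = 4.022.
m_K − m_J = −2.5 log₁₀(4.022) = -1.51.

-1.51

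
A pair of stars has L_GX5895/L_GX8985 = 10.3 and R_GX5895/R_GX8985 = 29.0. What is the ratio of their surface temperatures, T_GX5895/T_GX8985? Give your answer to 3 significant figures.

L ∝ R²T⁴ gives T ∝ (L/R²)^(1/4), so
T_GX5895/T_GX8985 = (10.3 / 29.0²)^(1/4) = (0.01225)^(1/4) = 0.3327.

0.333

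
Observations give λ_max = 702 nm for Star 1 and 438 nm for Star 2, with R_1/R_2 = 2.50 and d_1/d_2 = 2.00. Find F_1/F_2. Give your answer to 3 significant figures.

Wien's law: T_1/T_2 = λ_2/λ_1 = 438/702 = 0.6239.
L_1/L_2 = (R_1/R_2)²(T_1/T_2)⁴ = (2.50)²(0.6239)⁴ = 0.9472.
F_1/F_2 = (L_1/L_2)/(d_1/d_2)² = 0.9472/(2.00)² = 0.2368.

0.237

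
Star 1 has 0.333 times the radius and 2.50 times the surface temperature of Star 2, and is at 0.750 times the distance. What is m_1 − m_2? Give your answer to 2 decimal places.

-2.22

L_1/L_2 = (0.333)²(2.50)⁴ = 4.332.
F_1/F_2 = (L_1/L_2)/(d_1/d_2)² = 4.332/0.5625 = 7.701.
m_1 − m_2 = −2.5 log₁₀(7.701) = -2.22.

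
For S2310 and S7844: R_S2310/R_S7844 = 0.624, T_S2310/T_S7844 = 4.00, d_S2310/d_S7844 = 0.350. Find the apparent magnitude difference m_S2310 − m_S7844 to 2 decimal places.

-7.28

L_S2310/L_S7844 = (0.624)²(4.00)⁴ = 99.68.
F_S2310/F_S7844 = (L_S2310/L_S7844)/(d_S2310/d_S7844)² = 99.68/0.1225 = 813.7.
m_S2310 − m_S7844 = −2.5 log₁₀(813.7) = -7.28.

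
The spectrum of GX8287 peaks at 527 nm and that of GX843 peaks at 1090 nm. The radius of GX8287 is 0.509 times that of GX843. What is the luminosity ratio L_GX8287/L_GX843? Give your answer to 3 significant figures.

4.74

Wien's law gives T ∝ 1/λ_max, so T_GX8287/T_GX843 = λ_GX843/λ_GX8287 = 1090/527 = 2.068.
Then L ∝ R²T⁴ gives L_GX8287/L_GX843 = (0.509)² × (2.068)⁴ = 0.2591 × 18.30 = 4.741.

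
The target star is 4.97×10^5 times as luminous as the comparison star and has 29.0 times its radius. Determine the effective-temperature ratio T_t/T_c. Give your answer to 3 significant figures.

4.93

L ∝ R²T⁴ gives T ∝ (L/R²)^(1/4), so
T_t/T_c = (4.97×10^5 / 29.0²)^(1/4) = (591.0)^(1/4) = 4.930.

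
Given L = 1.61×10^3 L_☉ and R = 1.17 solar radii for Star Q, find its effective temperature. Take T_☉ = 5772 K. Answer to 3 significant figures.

3.38×10^4 K

T/T_☉ = (L/L_☉)^(1/4) / (R/R_☉)^(1/2)
T = 5772 × (1.61×10^3)^(1/4) / √(1.17) = 5772 × 6.334 / 1.082 = 3.380×10^4 K.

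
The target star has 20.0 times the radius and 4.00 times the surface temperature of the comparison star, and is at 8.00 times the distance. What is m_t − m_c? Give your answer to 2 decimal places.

L_t/L_c = (20.0)²(4.00)⁴ = 1.024×10^5.
F_t/F_c = (L_t/L_c)/(d_t/d_c)² = 1.024×10^5/64.00 = 1600.
m_t − m_c = −2.5 log₁₀(1600) = -8.01.

-8.01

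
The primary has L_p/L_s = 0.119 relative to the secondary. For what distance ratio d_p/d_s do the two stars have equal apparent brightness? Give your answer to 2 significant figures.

0.34

Equal flux requires L_p/d_p² = L_s/d_s², so d_p/d_s = √(L_p/L_s)
= √(0.119) = 0.3450.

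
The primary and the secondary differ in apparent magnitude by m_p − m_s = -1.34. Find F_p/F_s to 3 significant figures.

F_p/F_s = 10^(−(m_p − m_s)/2.5) = 10^(1.34/2.5) = 10^0.536 = 3.436.

3.44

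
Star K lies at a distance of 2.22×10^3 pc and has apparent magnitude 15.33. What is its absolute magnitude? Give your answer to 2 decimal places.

M = m − 5 log₁₀(d/10 pc) = 15.33 − 5 log₁₀(2.22×10^3/10)
  = 15.33 − 5 × 2.346 = 15.33 − 11.73 = 3.60.

3.60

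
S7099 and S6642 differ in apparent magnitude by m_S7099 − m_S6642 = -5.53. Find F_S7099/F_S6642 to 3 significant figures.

163

F_S7099/F_S6642 = 10^(−(m_S7099 − m_S6642)/2.5) = 10^(5.53/2.5) = 10^2.212 = 162.9.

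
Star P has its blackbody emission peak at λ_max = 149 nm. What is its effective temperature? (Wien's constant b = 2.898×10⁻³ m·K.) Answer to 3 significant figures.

T = b/λ_max = 2.898×10⁻³ / (149×10⁻⁹) = 1.945×10^4 K.

1.94×10^4 K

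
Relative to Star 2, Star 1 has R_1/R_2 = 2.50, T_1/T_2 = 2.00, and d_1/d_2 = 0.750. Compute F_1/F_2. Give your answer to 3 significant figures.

L_1/L_2 = (R_1/R_2)²(T_1/T_2)⁴ = (2.50)² × (2.00)⁴ = 100.0.
F_1/F_2 = (L_1/L_2)/(d_1/d_2)² = 100.0 / (0.750)² = 177.8.

178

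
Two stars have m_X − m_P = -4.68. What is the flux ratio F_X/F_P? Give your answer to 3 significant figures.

F_X/F_P = 10^(−(m_X − m_P)/2.5) = 10^(4.68/2.5) = 10^1.872 = 74.47.

74.5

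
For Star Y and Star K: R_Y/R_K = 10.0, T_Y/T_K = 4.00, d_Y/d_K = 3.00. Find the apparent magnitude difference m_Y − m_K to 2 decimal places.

-8.63

L_Y/L_K = (10.0)²(4.00)⁴ = 2.560×10^4.
F_Y/F_K = (L_Y/L_K)/(d_Y/d_K)² = 2.560×10^4/9.000 = 2844.
m_Y − m_K = −2.5 log₁₀(2844) = -8.63.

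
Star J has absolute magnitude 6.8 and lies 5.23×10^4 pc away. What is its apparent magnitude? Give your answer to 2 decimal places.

25.39

m = M + 5 log₁₀(d/10 pc) = 6.8 + 5 log₁₀(5.23×10^4/10)
  = 6.8 + 5 × 3.719 = 6.8 + 18.59 = 25.39.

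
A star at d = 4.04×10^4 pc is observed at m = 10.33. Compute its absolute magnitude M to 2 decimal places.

-7.70

M = m − 5 log₁₀(d/10 pc) = 10.33 − 5 log₁₀(4.04×10^4/10)
  = 10.33 − 5 × 3.606 = 10.33 − 18.03 = -7.70.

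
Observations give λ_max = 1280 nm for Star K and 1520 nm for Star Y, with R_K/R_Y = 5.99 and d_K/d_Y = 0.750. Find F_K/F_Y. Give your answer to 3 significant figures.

Wien's law: T_K/T_Y = λ_Y/λ_K = 1520/1280 = 1.188.
L_K/L_Y = (R_K/R_Y)²(T_K/T_Y)⁴ = (5.99)²(1.188)⁴ = 71.35.
F_K/F_Y = (L_K/L_Y)/(d_K/d_Y)² = 71.35/(0.750)² = 126.8.

127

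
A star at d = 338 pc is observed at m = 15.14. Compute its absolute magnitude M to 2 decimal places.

M = m − 5 log₁₀(d/10 pc) = 15.14 − 5 log₁₀(338/10)
  = 15.14 − 5 × 1.529 = 15.14 − 7.64 = 7.50.

7.50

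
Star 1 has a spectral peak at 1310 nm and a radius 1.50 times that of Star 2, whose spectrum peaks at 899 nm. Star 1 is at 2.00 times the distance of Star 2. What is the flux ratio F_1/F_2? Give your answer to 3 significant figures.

0.125

Wien's law: T_1/T_2 = λ_2/λ_1 = 899/1310 = 0.6863.
L_1/L_2 = (R_1/R_2)²(T_1/T_2)⁴ = (1.50)²(0.6863)⁴ = 0.4990.
F_1/F_2 = (L_1/L_2)/(d_1/d_2)² = 0.4990/(2.00)² = 0.1248.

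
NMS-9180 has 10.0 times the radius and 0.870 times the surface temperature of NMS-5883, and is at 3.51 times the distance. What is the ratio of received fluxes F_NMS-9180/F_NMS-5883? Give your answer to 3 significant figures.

L_NMS-9180/L_NMS-5883 = (R_NMS-9180/R_NMS-5883)²(T_NMS-9180/T_NMS-5883)⁴ = (10.0)² × (0.870)⁴ = 57.29.
F_NMS-9180/F_NMS-5883 = (L_NMS-9180/L_NMS-5883)/(d_NMS-9180/d_NMS-5883)² = 57.29 / (3.51)² = 4.650.

4.65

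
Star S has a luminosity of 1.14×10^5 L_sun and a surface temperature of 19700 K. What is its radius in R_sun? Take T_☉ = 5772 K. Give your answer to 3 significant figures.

29.0 R_sun

R/R_☉ = √(L/L_☉) / (T/T_☉)² = √(1.14×10^5) / (3.413)²
       = 337.6 / 11.65 = 28.98.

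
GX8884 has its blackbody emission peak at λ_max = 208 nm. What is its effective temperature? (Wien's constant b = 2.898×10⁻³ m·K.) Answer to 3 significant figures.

1.39×10^4 K

T = b/λ_max = 2.898×10⁻³ / (208×10⁻⁹) = 1.393×10^4 K.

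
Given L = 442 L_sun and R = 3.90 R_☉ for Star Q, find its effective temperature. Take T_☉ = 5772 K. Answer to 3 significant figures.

T/T_☉ = (L/L_☉)^(1/4) / (R/R_☉)^(1/2)
T = 5772 × (442)^(1/4) / √(3.90) = 5772 × 4.585 / 1.975 = 1.340×10^4 K.

1.34×10^4 K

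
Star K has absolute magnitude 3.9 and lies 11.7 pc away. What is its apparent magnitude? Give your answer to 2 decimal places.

4.24

m = M + 5 log₁₀(d/10 pc) = 3.9 + 5 log₁₀(11.7/10)
  = 3.9 + 5 × 0.068 = 3.9 + 0.34 = 4.24.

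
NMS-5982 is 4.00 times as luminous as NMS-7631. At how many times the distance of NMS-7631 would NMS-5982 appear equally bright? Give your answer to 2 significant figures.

Equal flux requires L_NMS-5982/d_NMS-5982² = L_NMS-7631/d_NMS-7631², so d_NMS-5982/d_NMS-7631 = √(L_NMS-5982/L_NMS-7631)
= √(4.00) = 2.000.

2.0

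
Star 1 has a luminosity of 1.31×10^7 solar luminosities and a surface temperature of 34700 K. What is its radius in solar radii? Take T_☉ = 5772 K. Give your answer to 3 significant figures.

R/R_☉ = √(L/L_☉) / (T/T_☉)² = √(1.31×10^7) / (6.012)²
       = 3619 / 36.14 = 100.1.

100 solar radii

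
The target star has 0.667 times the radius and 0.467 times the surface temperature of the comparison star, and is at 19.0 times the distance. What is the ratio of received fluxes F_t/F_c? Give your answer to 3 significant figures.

L_t/L_c = (R_t/R_c)²(T_t/T_c)⁴ = (0.667)² × (0.467)⁴ = 0.02116.
F_t/F_c = (L_t/L_c)/(d_t/d_c)² = 0.02116 / (19.0)² = 5.862×10^-5.

5.86×10^-5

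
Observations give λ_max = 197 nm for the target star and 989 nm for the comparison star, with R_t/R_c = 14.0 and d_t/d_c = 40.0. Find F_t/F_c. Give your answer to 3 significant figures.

77.8

Wien's law: T_t/T_c = λ_c/λ_t = 989/197 = 5.020.
L_t/L_c = (R_t/R_c)²(T_t/T_c)⁴ = (14.0)²(5.020)⁴ = 1.245×10^5.
F_t/F_c = (L_t/L_c)/(d_t/d_c)² = 1.245×10^5/(40.0)² = 77.81.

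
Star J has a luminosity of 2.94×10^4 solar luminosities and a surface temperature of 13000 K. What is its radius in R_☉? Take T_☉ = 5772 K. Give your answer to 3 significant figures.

R/R_☉ = √(L/L_☉) / (T/T_☉)² = √(2.94×10^4) / (2.252)²
       = 171.5 / 5.073 = 33.80.

33.8 R_☉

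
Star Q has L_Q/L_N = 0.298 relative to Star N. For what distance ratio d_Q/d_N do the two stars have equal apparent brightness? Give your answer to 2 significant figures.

Equal flux requires L_Q/d_Q² = L_N/d_N², so d_Q/d_N = √(L_Q/L_N)
= √(0.298) = 0.5459.

0.55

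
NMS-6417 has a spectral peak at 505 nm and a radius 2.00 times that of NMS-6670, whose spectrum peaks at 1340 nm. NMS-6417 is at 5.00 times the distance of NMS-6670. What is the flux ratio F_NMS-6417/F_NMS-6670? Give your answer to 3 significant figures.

7.93

Wien's law: T_NMS-6417/T_NMS-6670 = λ_NMS-6670/λ_NMS-6417 = 1340/505 = 2.653.
L_NMS-6417/L_NMS-6670 = (R_NMS-6417/R_NMS-6670)²(T_NMS-6417/T_NMS-6670)⁴ = (2.00)²(2.653)⁴ = 198.3.
F_NMS-6417/F_NMS-6670 = (L_NMS-6417/L_NMS-6670)/(d_NMS-6417/d_NMS-6670)² = 198.3/(5.00)² = 7.932.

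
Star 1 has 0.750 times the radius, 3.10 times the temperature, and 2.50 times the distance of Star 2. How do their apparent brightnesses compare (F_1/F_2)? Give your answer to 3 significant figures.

8.31

L_1/L_2 = (R_1/R_2)²(T_1/T_2)⁴ = (0.750)² × (3.10)⁴ = 51.95.
F_1/F_2 = (L_1/L_2)/(d_1/d_2)² = 51.95 / (2.50)² = 8.312.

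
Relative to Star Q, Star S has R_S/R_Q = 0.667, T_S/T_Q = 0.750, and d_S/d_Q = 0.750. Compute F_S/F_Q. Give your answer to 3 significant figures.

0.250

L_S/L_Q = (R_S/R_Q)²(T_S/T_Q)⁴ = (0.667)² × (0.750)⁴ = 0.1408.
F_S/F_Q = (L_S/L_Q)/(d_S/d_Q)² = 0.1408 / (0.750)² = 0.2503.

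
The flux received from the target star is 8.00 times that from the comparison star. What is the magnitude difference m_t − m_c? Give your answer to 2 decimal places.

m_t − m_c = −2.5 log₁₀(F_t/F_c) = −2.5 log₁₀(8.00) = −2.5 × (0.903) = -2.258.

-2.26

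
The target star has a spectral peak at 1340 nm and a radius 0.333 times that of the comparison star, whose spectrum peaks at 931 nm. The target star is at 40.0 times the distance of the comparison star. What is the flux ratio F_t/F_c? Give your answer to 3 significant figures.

1.61×10^-5

Wien's law: T_t/T_c = λ_c/λ_t = 931/1340 = 0.6948.
L_t/L_c = (R_t/R_c)²(T_t/T_c)⁴ = (0.333)²(0.6948)⁴ = 0.02584.
F_t/F_c = (L_t/L_c)/(d_t/d_c)² = 0.02584/(40.0)² = 1.615×10^-5.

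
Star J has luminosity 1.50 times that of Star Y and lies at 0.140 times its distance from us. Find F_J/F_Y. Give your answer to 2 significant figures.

77

F = L/(4πd²), so F_J/F_Y = (L_J/L_Y) / (d_J/d_Y)²
= 1.50 / (0.140)² = 1.50 / 0.01960 = 76.53.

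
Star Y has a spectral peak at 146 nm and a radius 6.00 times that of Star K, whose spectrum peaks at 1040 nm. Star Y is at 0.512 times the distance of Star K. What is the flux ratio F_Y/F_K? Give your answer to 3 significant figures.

Wien's law: T_Y/T_K = λ_K/λ_Y = 1040/146 = 7.123.
L_Y/L_K = (R_Y/R_K)²(T_Y/T_K)⁴ = (6.00)²(7.123)⁴ = 9.269×10^4.
F_Y/F_K = (L_Y/L_K)/(d_Y/d_K)² = 9.269×10^4/(0.512)² = 3.536×10^5.

3.54×10^5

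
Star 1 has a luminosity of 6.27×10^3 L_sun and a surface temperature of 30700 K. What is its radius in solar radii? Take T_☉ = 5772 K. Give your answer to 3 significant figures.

2.80 solar radii

R/R_☉ = √(L/L_☉) / (T/T_☉)² = √(6.27×10^3) / (5.319)²
       = 79.18 / 28.29 = 2.799.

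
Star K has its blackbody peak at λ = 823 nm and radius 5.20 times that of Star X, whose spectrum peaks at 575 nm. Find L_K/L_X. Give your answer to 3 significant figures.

Wien's law gives T ∝ 1/λ_max, so T_K/T_X = λ_X/λ_K = 575/823 = 0.6987.
Then L ∝ R²T⁴ gives L_K/L_X = (5.20)² × (0.6987)⁴ = 27.04 × 0.2383 = 6.443.

6.44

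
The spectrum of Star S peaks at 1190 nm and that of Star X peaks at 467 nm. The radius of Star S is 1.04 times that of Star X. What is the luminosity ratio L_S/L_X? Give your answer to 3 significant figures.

Wien's law gives T ∝ 1/λ_max, so T_S/T_X = λ_X/λ_S = 467/1190 = 0.3924.
Then L ∝ R²T⁴ gives L_S/L_X = (1.04)² × (0.3924)⁴ = 1.082 × 0.02372 = 0.02565.

0.0257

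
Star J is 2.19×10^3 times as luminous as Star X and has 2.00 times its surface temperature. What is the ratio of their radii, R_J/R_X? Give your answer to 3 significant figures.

11.7

L ∝ R²T⁴ gives R ∝ √L / T², so
R_J/R_X = √(2.19×10^3) / (2.00)² = 46.80 / 4.000 = 11.70.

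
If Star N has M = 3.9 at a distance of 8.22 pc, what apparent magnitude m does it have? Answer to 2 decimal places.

3.47

m = M + 5 log₁₀(d/10 pc) = 3.9 + 5 log₁₀(8.22/10)
  = 3.9 + 5 × -0.085 = 3.9 + -0.43 = 3.47.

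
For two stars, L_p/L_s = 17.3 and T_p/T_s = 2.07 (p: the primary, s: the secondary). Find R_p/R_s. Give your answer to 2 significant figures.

L ∝ R²T⁴ gives R ∝ √L / T², so
R_p/R_s = √(17.3) / (2.07)² = 4.159 / 4.285 = 0.9707.

0.97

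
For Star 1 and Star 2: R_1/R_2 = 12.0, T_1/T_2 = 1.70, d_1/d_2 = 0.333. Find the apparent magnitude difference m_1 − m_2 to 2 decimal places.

-10.09

L_1/L_2 = (12.0)²(1.70)⁴ = 1203.
F_1/F_2 = (L_1/L_2)/(d_1/d_2)² = 1203/0.1109 = 1.085×10^4.
m_1 − m_2 = −2.5 log₁₀(1.085×10^4) = -10.09.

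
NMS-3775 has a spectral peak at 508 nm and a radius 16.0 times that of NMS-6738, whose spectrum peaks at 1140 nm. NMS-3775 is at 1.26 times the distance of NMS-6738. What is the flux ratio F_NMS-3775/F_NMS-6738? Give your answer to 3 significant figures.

Wien's law: T_NMS-3775/T_NMS-6738 = λ_NMS-6738/λ_NMS-3775 = 1140/508 = 2.244.
L_NMS-3775/L_NMS-6738 = (R_NMS-3775/R_NMS-6738)²(T_NMS-3775/T_NMS-6738)⁴ = (16.0)²(2.244)⁴ = 6492.
F_NMS-3775/F_NMS-6738 = (L_NMS-3775/L_NMS-6738)/(d_NMS-3775/d_NMS-6738)² = 6492/(1.26)² = 4089.

4.09×10^3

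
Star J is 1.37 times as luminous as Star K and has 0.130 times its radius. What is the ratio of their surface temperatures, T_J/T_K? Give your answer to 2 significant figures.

3.0

L ∝ R²T⁴ gives T ∝ (L/R²)^(1/4), so
T_J/T_K = (1.37 / 0.130²)^(1/4) = (81.07)^(1/4) = 3.001.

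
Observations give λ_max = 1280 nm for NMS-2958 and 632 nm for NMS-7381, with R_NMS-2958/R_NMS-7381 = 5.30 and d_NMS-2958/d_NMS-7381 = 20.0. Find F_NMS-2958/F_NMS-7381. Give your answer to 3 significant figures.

0.00417

Wien's law: T_NMS-2958/T_NMS-7381 = λ_NMS-7381/λ_NMS-2958 = 632/1280 = 0.4938.
L_NMS-2958/L_NMS-7381 = (R_NMS-2958/R_NMS-7381)²(T_NMS-2958/T_NMS-7381)⁴ = (5.30)²(0.4938)⁴ = 1.669.
F_NMS-2958/F_NMS-7381 = (L_NMS-2958/L_NMS-7381)/(d_NMS-2958/d_NMS-7381)² = 1.669/(20.0)² = 0.004174.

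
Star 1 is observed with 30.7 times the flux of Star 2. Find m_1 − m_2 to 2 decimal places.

-3.72

m_1 − m_2 = −2.5 log₁₀(F_1/F_2) = −2.5 log₁₀(30.7) = −2.5 × (1.487) = -3.718.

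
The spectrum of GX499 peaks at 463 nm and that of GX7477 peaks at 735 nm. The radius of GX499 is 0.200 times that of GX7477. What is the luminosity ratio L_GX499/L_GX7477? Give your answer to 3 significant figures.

0.254

Wien's law gives T ∝ 1/λ_max, so T_GX499/T_GX7477 = λ_GX7477/λ_GX499 = 735/463 = 1.587.
Then L ∝ R²T⁴ gives L_GX499/L_GX7477 = (0.200)² × (1.587)⁴ = 0.04000 × 6.351 = 0.2540.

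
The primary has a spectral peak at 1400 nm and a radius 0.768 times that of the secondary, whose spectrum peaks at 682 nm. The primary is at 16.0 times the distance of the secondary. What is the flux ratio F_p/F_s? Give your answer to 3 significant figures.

1.30×10^-4

Wien's law: T_p/T_s = λ_s/λ_p = 682/1400 = 0.4871.
L_p/L_s = (R_p/R_s)²(T_p/T_s)⁴ = (0.768)²(0.4871)⁴ = 0.03322.
F_p/F_s = (L_p/L_s)/(d_p/d_s)² = 0.03322/(16.0)² = 1.298×10^-4.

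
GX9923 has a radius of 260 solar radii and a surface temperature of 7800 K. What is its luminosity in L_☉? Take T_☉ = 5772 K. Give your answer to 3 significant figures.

2.25×10^5 L_☉

L/L_☉ = (R/R_☉)² (T/T_☉)⁴ = (260)² × (7800/5772)⁴
       = 6.760×10^4 × (1.351)⁴ = 6.760×10^4 × 3.335 = 2.254×10^5.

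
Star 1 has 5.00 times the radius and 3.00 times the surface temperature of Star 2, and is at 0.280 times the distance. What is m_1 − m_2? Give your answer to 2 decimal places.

L_1/L_2 = (5.00)²(3.00)⁴ = 2025.
F_1/F_2 = (L_1/L_2)/(d_1/d_2)² = 2025/0.07840 = 2.583×10^4.
m_1 − m_2 = −2.5 log₁₀(2.583×10^4) = -11.03.

-11.03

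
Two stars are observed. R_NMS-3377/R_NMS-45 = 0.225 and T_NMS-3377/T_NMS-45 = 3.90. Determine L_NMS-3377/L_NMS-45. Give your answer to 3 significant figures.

11.7

From the Stefan–Boltzmann law, L ∝ R²T⁴, so
L_NMS-3377/L_NMS-45 = (R_NMS-3377/R_NMS-45)² (T_NMS-3377/T_NMS-45)⁴ = (0.225)² × (3.90)⁴ = 0.05063 × 231.3 = 11.71.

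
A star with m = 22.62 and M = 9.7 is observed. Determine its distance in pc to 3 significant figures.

m − M = 5 log₁₀(d/10 pc)
22.62 − (9.7) = 12.92 = 5 log₁₀(d/10)
d = 10 × 10^(12.92/5) = 10 × 10^2.584 = 3837 pc.

3.84×10^3 pc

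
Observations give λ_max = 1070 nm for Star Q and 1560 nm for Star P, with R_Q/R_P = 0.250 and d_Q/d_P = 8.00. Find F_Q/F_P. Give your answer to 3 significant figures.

0.00441

Wien's law: T_Q/T_P = λ_P/λ_Q = 1560/1070 = 1.458.
L_Q/L_P = (R_Q/R_P)²(T_Q/T_P)⁴ = (0.250)²(1.458)⁴ = 0.2824.
F_Q/F_P = (L_Q/L_P)/(d_Q/d_P)² = 0.2824/(8.00)² = 0.004412.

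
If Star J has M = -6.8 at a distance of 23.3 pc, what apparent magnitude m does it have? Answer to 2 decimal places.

-4.96

m = M + 5 log₁₀(d/10 pc) = -6.8 + 5 log₁₀(23.3/10)
  = -6.8 + 5 × 0.367 = -6.8 + 1.84 = -4.96.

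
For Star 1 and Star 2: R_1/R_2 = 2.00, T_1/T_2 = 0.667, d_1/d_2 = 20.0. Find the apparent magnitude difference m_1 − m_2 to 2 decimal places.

6.76

L_1/L_2 = (2.00)²(0.667)⁴ = 0.7917.
F_1/F_2 = (L_1/L_2)/(d_1/d_2)² = 0.7917/400.0 = 0.001979.
m_1 − m_2 = −2.5 log₁₀(0.001979) = 6.76.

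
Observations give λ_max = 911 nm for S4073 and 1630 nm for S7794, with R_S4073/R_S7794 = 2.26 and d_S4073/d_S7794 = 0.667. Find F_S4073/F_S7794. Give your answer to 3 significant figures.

118

Wien's law: T_S4073/T_S7794 = λ_S7794/λ_S4073 = 1630/911 = 1.789.
L_S4073/L_S7794 = (R_S4073/R_S7794)²(T_S4073/T_S7794)⁴ = (2.26)²(1.789)⁴ = 52.35.
F_S4073/F_S7794 = (L_S4073/L_S7794)/(d_S4073/d_S7794)² = 52.35/(0.667)² = 117.7.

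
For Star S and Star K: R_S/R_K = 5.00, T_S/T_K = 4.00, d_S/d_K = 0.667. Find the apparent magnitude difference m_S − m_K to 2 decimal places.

-10.39

L_S/L_K = (5.00)²(4.00)⁴ = 6400.
F_S/F_K = (L_S/L_K)/(d_S/d_K)² = 6400/0.4449 = 1.439×10^4.
m_S − m_K = −2.5 log₁₀(1.439×10^4) = -10.39.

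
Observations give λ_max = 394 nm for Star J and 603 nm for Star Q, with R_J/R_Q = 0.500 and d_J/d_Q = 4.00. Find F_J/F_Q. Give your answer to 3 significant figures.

0.0857

Wien's law: T_J/T_Q = λ_Q/λ_J = 603/394 = 1.530.
L_J/L_Q = (R_J/R_Q)²(T_J/T_Q)⁴ = (0.500)²(1.530)⁴ = 1.372.
F_J/F_Q = (L_J/L_Q)/(d_J/d_Q)² = 1.372/(4.00)² = 0.08572.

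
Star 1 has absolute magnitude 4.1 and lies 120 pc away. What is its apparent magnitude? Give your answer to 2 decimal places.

9.50

m = M + 5 log₁₀(d/10 pc) = 4.1 + 5 log₁₀(120/10)
  = 4.1 + 5 × 1.079 = 4.1 + 5.40 = 9.50.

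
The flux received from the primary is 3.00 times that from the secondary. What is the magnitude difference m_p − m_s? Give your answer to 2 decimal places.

m_p − m_s = −2.5 log₁₀(F_p/F_s) = −2.5 log₁₀(3.00) = −2.5 × (0.477) = -1.193.

-1.19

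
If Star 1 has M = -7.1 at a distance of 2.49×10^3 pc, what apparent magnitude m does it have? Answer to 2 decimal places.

m = M + 5 log₁₀(d/10 pc) = -7.1 + 5 log₁₀(2.49×10^3/10)
  = -7.1 + 5 × 2.396 = -7.1 + 11.98 = 4.88.

4.88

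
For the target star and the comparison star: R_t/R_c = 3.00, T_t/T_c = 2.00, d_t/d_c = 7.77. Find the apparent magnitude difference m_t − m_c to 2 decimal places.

-0.94

L_t/L_c = (3.00)²(2.00)⁴ = 144.0.
F_t/F_c = (L_t/L_c)/(d_t/d_c)² = 144.0/60.37 = 2.385.
m_t − m_c = −2.5 log₁₀(2.385) = -0.94.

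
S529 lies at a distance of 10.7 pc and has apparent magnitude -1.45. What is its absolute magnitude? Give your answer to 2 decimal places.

M = m − 5 log₁₀(d/10 pc) = -1.45 − 5 log₁₀(10.7/10)
  = -1.45 − 5 × 0.029 = -1.45 − 0.15 = -1.60.

-1.60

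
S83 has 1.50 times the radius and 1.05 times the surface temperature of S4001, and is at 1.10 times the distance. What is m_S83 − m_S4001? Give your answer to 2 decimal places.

L_S83/L_S4001 = (1.50)²(1.05)⁴ = 2.735.
F_S83/F_S4001 = (L_S83/L_S4001)/(d_S83/d_S4001)² = 2.735/1.210 = 2.260.
m_S83 − m_S4001 = −2.5 log₁₀(2.260) = -0.89.

-0.89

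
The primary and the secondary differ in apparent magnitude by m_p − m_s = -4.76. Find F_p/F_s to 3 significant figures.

80.2

F_p/F_s = 10^(−(m_p − m_s)/2.5) = 10^(4.76/2.5) = 10^1.904 = 80.17.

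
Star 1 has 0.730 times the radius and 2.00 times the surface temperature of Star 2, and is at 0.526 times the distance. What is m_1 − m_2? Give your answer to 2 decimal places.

-3.72

L_1/L_2 = (0.730)²(2.00)⁴ = 8.526.
F_1/F_2 = (L_1/L_2)/(d_1/d_2)² = 8.526/0.2767 = 30.82.
m_1 − m_2 = −2.5 log₁₀(30.82) = -3.72.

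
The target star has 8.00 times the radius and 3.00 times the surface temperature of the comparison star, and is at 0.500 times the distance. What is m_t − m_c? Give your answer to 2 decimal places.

-10.79

L_t/L_c = (8.00)²(3.00)⁴ = 5184.
F_t/F_c = (L_t/L_c)/(d_t/d_c)² = 5184/0.2500 = 2.074×10^4.
m_t − m_c = −2.5 log₁₀(2.074×10^4) = -10.79.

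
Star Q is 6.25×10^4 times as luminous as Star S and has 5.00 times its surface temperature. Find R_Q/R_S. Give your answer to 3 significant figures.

L ∝ R²T⁴ gives R ∝ √L / T², so
R_Q/R_S = √(6.25×10^4) / (5.00)² = 250.0 / 25.00 = 10.00.

10.0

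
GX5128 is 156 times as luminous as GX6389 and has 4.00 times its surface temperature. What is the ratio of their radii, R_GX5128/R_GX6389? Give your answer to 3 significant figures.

0.781

L ∝ R²T⁴ gives R ∝ √L / T², so
R_GX5128/R_GX6389 = √(156) / (4.00)² = 12.49 / 16.00 = 0.7806.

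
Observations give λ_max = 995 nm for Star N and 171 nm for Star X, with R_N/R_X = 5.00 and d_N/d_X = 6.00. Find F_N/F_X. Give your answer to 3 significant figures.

Wien's law: T_N/T_X = λ_X/λ_N = 171/995 = 0.1719.
L_N/L_X = (R_N/R_X)²(T_N/T_X)⁴ = (5.00)²(0.1719)⁴ = 0.02181.
F_N/F_X = (L_N/L_X)/(d_N/d_X)² = 0.02181/(6.00)² = 6.058×10^-4.

6.06×10^-4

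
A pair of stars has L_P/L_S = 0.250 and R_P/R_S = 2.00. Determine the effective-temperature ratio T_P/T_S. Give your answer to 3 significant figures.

0.500

L ∝ R²T⁴ gives T ∝ (L/R²)^(1/4), so
T_P/T_S = (0.250 / 2.00²)^(1/4) = (0.06250)^(1/4) = 0.5000.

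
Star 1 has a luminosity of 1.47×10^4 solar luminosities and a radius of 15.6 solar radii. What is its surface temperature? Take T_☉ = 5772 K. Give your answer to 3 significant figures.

T/T_☉ = (L/L_☉)^(1/4) / (R/R_☉)^(1/2)
T = 5772 × (1.47×10^4)^(1/4) / √(15.6) = 5772 × 11.01 / 3.950 = 1.609×10^4 K.

1.61×10^4 K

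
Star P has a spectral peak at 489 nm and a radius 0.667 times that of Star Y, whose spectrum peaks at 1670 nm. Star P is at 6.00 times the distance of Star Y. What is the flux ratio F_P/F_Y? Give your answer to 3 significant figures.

1.68

Wien's law: T_P/T_Y = λ_Y/λ_P = 1670/489 = 3.415.
L_P/L_Y = (R_P/R_Y)²(T_P/T_Y)⁴ = (0.667)²(3.415)⁴ = 60.52.
F_P/F_Y = (L_P/L_Y)/(d_P/d_Y)² = 60.52/(6.00)² = 1.681.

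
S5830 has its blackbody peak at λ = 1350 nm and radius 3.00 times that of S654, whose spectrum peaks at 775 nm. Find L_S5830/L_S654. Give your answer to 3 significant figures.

0.977

Wien's law gives T ∝ 1/λ_max, so T_S5830/T_S654 = λ_S654/λ_S5830 = 775/1350 = 0.5741.
Then L ∝ R²T⁴ gives L_S5830/L_S654 = (3.00)² × (0.5741)⁴ = 9.000 × 0.1086 = 0.9775.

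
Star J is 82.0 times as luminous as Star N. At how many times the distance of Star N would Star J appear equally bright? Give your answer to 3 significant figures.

9.06

Equal flux requires L_J/d_J² = L_N/d_N², so d_J/d_N = √(L_J/L_N)
= √(82.0) = 9.055.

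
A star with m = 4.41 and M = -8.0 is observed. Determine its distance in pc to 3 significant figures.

m − M = 5 log₁₀(d/10 pc)
4.41 − (-8.0) = 12.41 = 5 log₁₀(d/10)
d = 10 × 10^(12.41/5) = 10 × 10^2.482 = 3034 pc.

3.03×10^3 pc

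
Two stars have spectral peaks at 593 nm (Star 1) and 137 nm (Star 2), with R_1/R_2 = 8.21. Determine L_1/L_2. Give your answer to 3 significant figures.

Wien's law gives T ∝ 1/λ_max, so T_1/T_2 = λ_2/λ_1 = 137/593 = 0.2310.
Then L ∝ R²T⁴ gives L_1/L_2 = (8.21)² × (0.2310)⁴ = 67.40 × 0.002849 = 0.1920.

0.192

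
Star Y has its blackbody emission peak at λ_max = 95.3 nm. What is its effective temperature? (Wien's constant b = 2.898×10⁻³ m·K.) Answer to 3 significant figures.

3.04×10^4 K

T = b/λ_max = 2.898×10⁻³ / (95.3×10⁻⁹) = 3.041×10^4 K.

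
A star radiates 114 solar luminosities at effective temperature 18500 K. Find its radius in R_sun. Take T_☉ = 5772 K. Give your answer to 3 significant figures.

R/R_☉ = √(L/L_☉) / (T/T_☉)² = √(114) / (3.205)²
       = 10.68 / 10.27 = 1.039.

1.04 R_sun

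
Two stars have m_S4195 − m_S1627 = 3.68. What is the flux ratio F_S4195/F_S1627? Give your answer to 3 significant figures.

F_S4195/F_S1627 = 10^(−(m_S4195 − m_S1627)/2.5) = 10^(-3.68/2.5) = 10^-1.472 = 0.03373.

0.0337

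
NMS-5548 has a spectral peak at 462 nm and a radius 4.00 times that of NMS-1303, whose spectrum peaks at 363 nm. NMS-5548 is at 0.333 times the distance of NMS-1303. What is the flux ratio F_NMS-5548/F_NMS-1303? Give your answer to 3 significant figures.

Wien's law: T_NMS-5548/T_NMS-1303 = λ_NMS-1303/λ_NMS-5548 = 363/462 = 0.7857.
L_NMS-5548/L_NMS-1303 = (R_NMS-5548/R_NMS-1303)²(T_NMS-5548/T_NMS-1303)⁴ = (4.00)²(0.7857)⁴ = 6.098.
F_NMS-5548/F_NMS-1303 = (L_NMS-5548/L_NMS-1303)/(d_NMS-5548/d_NMS-1303)² = 6.098/(0.333)² = 54.99.

55.0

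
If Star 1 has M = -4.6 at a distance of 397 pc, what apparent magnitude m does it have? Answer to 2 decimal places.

m = M + 5 log₁₀(d/10 pc) = -4.6 + 5 log₁₀(397/10)
  = -4.6 + 5 × 1.599 = -4.6 + 7.99 = 3.39.

3.39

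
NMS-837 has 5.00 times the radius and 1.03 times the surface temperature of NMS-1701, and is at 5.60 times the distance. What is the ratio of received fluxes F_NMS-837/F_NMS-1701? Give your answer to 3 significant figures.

0.897

L_NMS-837/L_NMS-1701 = (R_NMS-837/R_NMS-1701)²(T_NMS-837/T_NMS-1701)⁴ = (5.00)² × (1.03)⁴ = 28.14.
F_NMS-837/F_NMS-1701 = (L_NMS-837/L_NMS-1701)/(d_NMS-837/d_NMS-1701)² = 28.14 / (5.60)² = 0.8972.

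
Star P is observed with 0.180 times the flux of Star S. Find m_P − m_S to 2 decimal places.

m_P − m_S = −2.5 log₁₀(F_P/F_S) = −2.5 log₁₀(0.180) = −2.5 × (-0.745) = 1.862.

1.86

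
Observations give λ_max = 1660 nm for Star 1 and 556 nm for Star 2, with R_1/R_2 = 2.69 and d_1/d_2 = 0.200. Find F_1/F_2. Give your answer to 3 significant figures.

2.28

Wien's law: T_1/T_2 = λ_2/λ_1 = 556/1660 = 0.3349.
L_1/L_2 = (R_1/R_2)²(T_1/T_2)⁴ = (2.69)²(0.3349)⁴ = 0.09107.
F_1/F_2 = (L_1/L_2)/(d_1/d_2)² = 0.09107/(0.200)² = 2.277.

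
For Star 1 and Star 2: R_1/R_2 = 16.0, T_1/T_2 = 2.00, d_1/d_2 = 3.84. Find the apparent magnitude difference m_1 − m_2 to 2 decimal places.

L_1/L_2 = (16.0)²(2.00)⁴ = 4096.
F_1/F_2 = (L_1/L_2)/(d_1/d_2)² = 4096/14.75 = 277.8.
m_1 − m_2 = −2.5 log₁₀(277.8) = -6.11.

-6.11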